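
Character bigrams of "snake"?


Word: "snake" (length 5)
Number of bigrams = 5 - 2 + 1 = 4
  Position 0: "sn"
  Position 1: "na"
  Position 2: "ak"
  Position 3: "ke"
Bigrams = "sn", "na", "ak", "ke"


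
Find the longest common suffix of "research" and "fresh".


Word 1: "research"
Word 2: "fresh"
Comparing from end:
  Pos -1: 'h' == 'h'
  Pos -2: 'c' != 's' (stop)
LCS = "h" (length 1)


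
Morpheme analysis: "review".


Word: "review"
Morphemes: re- | view
Each morpheme carries meaning
= 2 morphemes


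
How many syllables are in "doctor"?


Word: "doctor"
Syllable breakdown: doc · tor
Counting: 2 parts
= 2 syllables


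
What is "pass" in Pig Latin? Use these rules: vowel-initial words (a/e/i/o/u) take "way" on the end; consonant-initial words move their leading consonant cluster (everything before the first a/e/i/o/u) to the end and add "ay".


Word: "pass"
Starts with consonant(s) → move to end, add 'ay'
Consonant cluster: "p"
Pig Latin = "asspay"


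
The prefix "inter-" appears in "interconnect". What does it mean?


Prefix: inter-
As in: interconnect -> inter- + connect
Meaning = between


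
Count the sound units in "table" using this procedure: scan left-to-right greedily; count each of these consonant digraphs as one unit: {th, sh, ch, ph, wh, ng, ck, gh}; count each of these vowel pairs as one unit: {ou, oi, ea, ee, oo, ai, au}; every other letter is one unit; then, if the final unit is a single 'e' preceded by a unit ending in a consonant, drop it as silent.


Word: "table" (5 letters)
Left-to-right scan:
  (1) 't' (letter)
  (2) 'a' (letter)
  (3) 'b' (letter)
  (4) 'l' (letter)
  (5) 'e' (letter)
Units from scan: 5
Final unit is 'e' after a consonant -> drop as silent (-1)
Sound units = 4 units


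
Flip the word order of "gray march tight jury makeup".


Original: "gray march tight jury makeup"
Words (1..n): gray | march | tight | jury | makeup
Reversed (n..1): makeup | jury | tight | march | gray
Result = "makeup jury tight march gray"


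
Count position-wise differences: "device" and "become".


Comparing character by character (same length = 6):
  Pos 0: 'd' vs 'b' !=
  Pos 1: 'e' vs 'e' =
  Pos 2: 'v' vs 'c' !=
  Pos 3: 'i' vs 'o' !=
  Pos 4: 'c' vs 'm' !=
  Pos 5: 'e' vs 'e' =
Hamming distance = 4


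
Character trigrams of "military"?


Word: "military" (length 8)
Number of trigrams = 8 - 3 + 1 = 6
  Position 0: "mil"
  Position 1: "ili"
  Position 2: "lit"
  Position 3: "ita"
  Position 4: "tar"
  Position 5: "ary"
Trigrams = "mil", "ili", "lit", "ita", "tar", "ary"


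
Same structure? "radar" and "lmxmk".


Pattern of "radar": [0, 1, 2, 1, 0]
Pattern of "lmxmk": [0, 1, 2, 1, 3]
Patterns do not match
Same pattern = No


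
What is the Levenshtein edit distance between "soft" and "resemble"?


Word 1: "soft" (length 4)
Word 2: "resemble" (length 8)
One optimal edit sequence (insert/delete/substitute each cost 1):
  1. insert 'r'  (+1)
  2. insert 'e'  (+1)
  3. keep 's'
  4. insert 'e'  (+1)
  5. insert 'm'  (+1)
  6. substitute 'o' -> 'b'  (+1)
  7. substitute 'f' -> 'l'  (+1)
  8. substitute 't' -> 'e'  (+1)
Total edit operations: 7
Edit distance = 7


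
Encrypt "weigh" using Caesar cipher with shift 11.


Word: "weigh"
Shift: 11
Each letter → (letter + shift) mod 26:
  'w' (22) + 11 = 7 → 'h'
  'e' (4) + 11 = 15 → 'p'
  'i' (8) + 11 = 19 → 't'
  'g' (6) + 11 = 17 → 'r'
  'h' (7) + 11 = 18 → 's'
Result = "hptrs"


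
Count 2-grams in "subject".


Word: "subject" (length 7)
Number of 2-grams = length - 2 + 1 = 7 - 2 + 1
= 6


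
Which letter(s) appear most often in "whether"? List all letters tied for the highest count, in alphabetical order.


Word: "whether"
Letter counts:
  'e': 2
  'h': 2
  'r': 1
  't': 1
  'w': 1
Maximum count = 2
Most frequent = 'e', 'h' (2 times each)


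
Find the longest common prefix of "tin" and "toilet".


Word 1: "tin"
Word 2: "toilet"
Comparing from start:
  Pos 0: 't' == 't'
  Pos 1: 'i' != 'o' (stop)
LCP = "t" (length 1)


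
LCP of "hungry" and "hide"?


Word 1: "hungry"
Word 2: "hide"
Comparing from start:
  Pos 0: 'h' == 'h'
  Pos 1: 'u' != 'i' (stop)
LCP = "h" (length 1)


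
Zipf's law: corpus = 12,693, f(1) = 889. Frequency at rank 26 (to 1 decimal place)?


Zipf's law: f(r) = f(1) / r
f(1) = 889
f(26) = 889 / 26
= 34.2 occurrences


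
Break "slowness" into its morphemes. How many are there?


Word: "slowness"
Morphemes: slow / -ness
Each morpheme carries meaning
= 2 morphemes


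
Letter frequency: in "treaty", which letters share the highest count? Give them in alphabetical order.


Word: "treaty"
Letter counts:
  'a': 1
  'e': 1
  'r': 1
  't': 2
  'y': 1
Maximum count = 2
Most frequent = 't' (2 times each)


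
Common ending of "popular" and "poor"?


Word 1: "popular"
Word 2: "poor"
Comparing from end:
  Pos -1: 'r' == 'r'
  Pos -2: 'a' != 'o' (stop)
LCS = "r" (length 1)


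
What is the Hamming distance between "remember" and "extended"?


Comparing character by character (same length = 8):
  Pos 0: 'r' vs 'e' !=
  Pos 1: 'e' vs 'x' !=
  Pos 2: 'm' vs 't' !=
  Pos 3: 'e' vs 'e' =
  Pos 4: 'm' vs 'n' !=
  Pos 5: 'b' vs 'd' !=
  Pos 6: 'e' vs 'e' =
  Pos 7: 'r' vs 'd' !=
Hamming distance = 6


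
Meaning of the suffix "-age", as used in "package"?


Suffix: -age
Example: package = pack + -age
Meaning = result / collection


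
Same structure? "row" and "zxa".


Pattern of "row": [0, 1, 2]
Pattern of "zxa": [0, 1, 2]
Patterns match
Same pattern = Yes


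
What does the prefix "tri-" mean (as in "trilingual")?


Prefix: tri-
As in: trilingual -> tri- + lingual
Meaning = three


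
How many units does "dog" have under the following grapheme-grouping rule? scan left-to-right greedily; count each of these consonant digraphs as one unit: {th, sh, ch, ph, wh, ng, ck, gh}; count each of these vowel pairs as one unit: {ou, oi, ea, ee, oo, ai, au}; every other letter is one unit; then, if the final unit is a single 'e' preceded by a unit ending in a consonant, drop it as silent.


Word: "dog" (3 letters)
Left-to-right scan:
  1. 'd' (letter)
  2. 'o' (letter)
  3. 'g' (letter)
Units from scan: 3
Sound units = 3 units


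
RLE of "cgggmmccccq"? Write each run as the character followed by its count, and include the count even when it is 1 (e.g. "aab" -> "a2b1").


String: "cgggmmccccq"
Scanning for consecutive runs:
  'c' x 1
  'g' x 3
  'm' x 2
  'c' x 4
  'q' x 1
RLE = "c1g3m2c4q1"


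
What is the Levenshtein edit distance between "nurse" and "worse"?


Word 1: "nurse" (length 5)
Word 2: "worse" (length 5)
One optimal edit sequence (insert/delete/substitute each cost 1):
  1. substitute 'n' -> 'w'  (+1)
  2. substitute 'u' -> 'o'  (+1)
  3. keep 'r'
  4. keep 's'
  5. keep 'e'
Total edit operations: 2
Edit distance = 2


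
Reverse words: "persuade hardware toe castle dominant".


Original: "persuade hardware toe castle dominant"
Words (1..n): persuade | hardware | toe | castle | dominant
Reversed (n..1): dominant | castle | toe | hardware | persuade
Result = "dominant castle toe hardware persuade"


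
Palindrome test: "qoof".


Word: "qoof"
Reversed: "fooq"
Forward == Backward? qoof != fooq
Palindrome = No


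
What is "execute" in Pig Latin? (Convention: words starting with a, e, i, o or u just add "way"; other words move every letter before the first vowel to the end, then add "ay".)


Word: "execute"
Starts with vowel → add 'way'
Pig Latin = "executeway"


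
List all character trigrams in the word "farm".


Word: "farm" (length 4)
Number of trigrams = 4 - 3 + 1 = 2
  Position 0: "far"
  Position 1: "arm"
Trigrams = "far", "arm"


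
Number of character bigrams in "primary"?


Word: "primary" (length 7)
Number of 2-grams = length - 2 + 1 = 7 - 2 + 1
= 6


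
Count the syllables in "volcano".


Word: "volcano"
Syllable breakdown: vol | ca | no
Counting: 3 parts
= 3 syllables


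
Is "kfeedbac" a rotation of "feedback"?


Word: "feedback", Candidate: "kfeedbac"
Method: check if candidate is substring of word+word
"feedbackfeedback" contains "kfeedbac"? Yes
Is rotation = Yes


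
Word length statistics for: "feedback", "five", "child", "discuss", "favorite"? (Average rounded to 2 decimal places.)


Lengths: "feedback"=8, "five"=4, "child"=5, "discuss"=7, "favorite"=8
Sum = 32, Count = 5
Average = 32/5 = 6.40
= avg=6.40, min=4, max=8


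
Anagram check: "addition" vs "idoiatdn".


Word 1: "addition" → sorted: addiinot
Word 2: "idoiatdn" → sorted: addiinot
Same letters? addiinot == addiinot
Anagram = Yes


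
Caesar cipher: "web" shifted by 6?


Word: "web"
Shift: 6
Each letter → (letter + shift) mod 26:
  'w' (22) + 6 = 2 → 'c'
  'e' (4) + 6 = 10 → 'k'
  'b' (1) + 6 = 7 → 'h'
Result = "ckh"


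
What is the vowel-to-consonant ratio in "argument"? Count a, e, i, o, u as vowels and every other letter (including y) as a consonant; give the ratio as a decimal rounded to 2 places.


Word: "argument"
Vowels (a,e,i,o,u): 3
Consonants: 5
Ratio = 3/5
= 0.60


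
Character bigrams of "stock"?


Word: "stock" (length 5)
Number of bigrams = 5 - 2 + 1 = 4
  Position 0: "st"
  Position 1: "to"
  Position 2: "oc"
  Position 3: "ck"
Bigrams = "st", "to", "oc", "ck"


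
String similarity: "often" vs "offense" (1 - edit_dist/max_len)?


Word 1: "often" (length 5)
Word 2: "offense" (length 7)
One optimal edit sequence:
  1. keep 'o'
  2. keep 'f'
  3. substitute 't' -> 'f'  (+1)
  4. keep 'e'
  5. keep 'n'
  6. insert 's'  (+1)
  7. insert 'e'  (+1)
Edit distance = 3
Max length = max(5, 7) = 7
Similarity = 1 - 3/7
= 0.5714


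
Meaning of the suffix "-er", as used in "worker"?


Suffix: -er
Example: worker (work + -er)
Meaning = one who / more


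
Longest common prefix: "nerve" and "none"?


Word 1: "nerve"
Word 2: "none"
Comparing from start:
  Pos 0: 'n' == 'n'
  Pos 1: 'e' != 'o' (stop)
LCP = "n" (length 1)


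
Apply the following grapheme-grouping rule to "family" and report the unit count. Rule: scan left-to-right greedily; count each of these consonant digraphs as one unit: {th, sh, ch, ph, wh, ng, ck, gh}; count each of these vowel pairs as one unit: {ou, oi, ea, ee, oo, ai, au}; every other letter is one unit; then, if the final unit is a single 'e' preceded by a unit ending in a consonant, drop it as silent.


Word: "family" (6 letters)
Left-to-right scan:
  (1) 'f' (letter)
  (2) 'a' (letter)
  (3) 'm' (letter)
  (4) 'i' (letter)
  (5) 'l' (letter)
  (6) 'y' (letter)
Units from scan: 6
Sound units = 6 units


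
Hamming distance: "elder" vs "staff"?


Comparing character by character (same length = 5):
  Pos 0: 'e' vs 's' !=
  Pos 1: 'l' vs 't' !=
  Pos 2: 'd' vs 'a' !=
  Pos 3: 'e' vs 'f' !=
  Pos 4: 'r' vs 'f' !=
Hamming distance = 5


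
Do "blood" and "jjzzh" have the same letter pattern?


Pattern of "blood": [0, 1, 2, 2, 3]
Pattern of "jjzzh": [0, 0, 1, 1, 2]
Patterns do not match
Same pattern = No


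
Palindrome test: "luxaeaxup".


Word: "luxaeaxup"
Reversed: "puxaeaxul"
Forward == Backward? luxaeaxup != puxaeaxul
Palindrome = No


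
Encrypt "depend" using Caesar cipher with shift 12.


Word: "depend"
Shift: 12
Each letter → (letter + shift) mod 26:
  'd' (3) + 12 = 15 → 'p'
  'e' (4) + 12 = 16 → 'q'
  'p' (15) + 12 = 1 → 'b'
  'e' (4) + 12 = 16 → 'q'
  'n' (13) + 12 = 25 → 'z'
  'd' (3) + 12 = 15 → 'p'
Result = "pqbqzp"


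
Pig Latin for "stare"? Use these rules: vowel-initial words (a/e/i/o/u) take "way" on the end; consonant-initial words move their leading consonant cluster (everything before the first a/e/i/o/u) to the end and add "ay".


Word: "stare"
Starts with consonant(s) → move to end, add 'ay'
Consonant cluster: "st"
Pig Latin = "arestay"


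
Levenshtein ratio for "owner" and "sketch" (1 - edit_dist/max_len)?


Word 1: "owner" (length 5)
Word 2: "sketch" (length 6)
One optimal edit sequence:
  1. insert 's'  (+1)
  2. substitute 'o' -> 'k'  (+1)
  3. substitute 'w' -> 'e'  (+1)
  4. substitute 'n' -> 't'  (+1)
  5. substitute 'e' -> 'c'  (+1)
  6. substitute 'r' -> 'h'  (+1)
Edit distance = 6
Max length = max(5, 6) = 6
Similarity = 1 - 6/6
= 0.0000


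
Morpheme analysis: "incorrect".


Word: "incorrect"
Morphemes: in- + correct
Each morpheme carries meaning
= 2 morphemes


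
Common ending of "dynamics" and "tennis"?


Word 1: "dynamics"
Word 2: "tennis"
Comparing from end:
  Pos -1: 's' == 's'
  Pos -2: 'c' != 'i' (stop)
LCS = "s" (length 1)


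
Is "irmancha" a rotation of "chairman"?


Word: "chairman", Candidate: "irmancha"
Method: check if candidate is substring of word+word
"chairmanchairman" contains "irmancha"? Yes
Is rotation = Yes


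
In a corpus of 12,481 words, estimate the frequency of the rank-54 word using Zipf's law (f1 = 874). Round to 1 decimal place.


Zipf's law: f(r) = f(1) / r
f(1) = 874
f(54) = 874 / 54
= 16.2 occurrences


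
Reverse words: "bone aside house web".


Original: "bone aside house web"
Words (1..n): bone | aside | house | web
Reversed (n..1): web | house | aside | bone
Result = "web house aside bone"


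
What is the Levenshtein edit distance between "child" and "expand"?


Word 1: "child" (length 5)
Word 2: "expand" (length 6)
One optimal edit sequence (insert/delete/substitute each cost 1):
  1. insert 'e'  (+1)
  2. substitute 'c' -> 'x'  (+1)
  3. substitute 'h' -> 'p'  (+1)
  4. substitute 'i' -> 'a'  (+1)
  5. substitute 'l' -> 'n'  (+1)
  6. keep 'd'
Total edit operations: 5
Edit distance = 5


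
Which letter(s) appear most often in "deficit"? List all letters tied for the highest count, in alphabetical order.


Word: "deficit"
Letter counts:
  'c': 1
  'd': 1
  'e': 1
  'f': 1
  'i': 2
  't': 1
Maximum count = 2
Most frequent = 'i' (2 times each)


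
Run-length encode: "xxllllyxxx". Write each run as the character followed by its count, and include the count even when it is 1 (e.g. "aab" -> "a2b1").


String: "xxllllyxxx"
Scanning for consecutive runs:
  'x' x 2
  'l' x 4
  'y' x 1
  'x' x 3
RLE = "x2l4y1x3"


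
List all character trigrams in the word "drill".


Word: "drill" (length 5)
Number of trigrams = 5 - 3 + 1 = 3
  Position 0: "dri"
  Position 1: "ril"
  Position 2: "ill"
Trigrams = "dri", "ril", "ill"


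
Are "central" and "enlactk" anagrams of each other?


Word 1: "central" → sorted: acelnrt
Word 2: "enlactk" → sorted: aceklnt
Same letters? acelnrt != aceklnt
Anagram = No


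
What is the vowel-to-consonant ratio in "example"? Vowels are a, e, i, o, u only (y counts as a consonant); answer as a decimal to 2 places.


Word: "example"
Vowels (a,e,i,o,u): 3
Consonants: 4
Ratio = 3/4
= 0.75


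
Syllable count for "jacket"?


Word: "jacket"
Syllable breakdown: jack / et
Counting: 2 parts
= 2 syllables


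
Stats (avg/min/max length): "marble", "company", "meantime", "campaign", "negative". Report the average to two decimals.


Lengths: "marble"=6, "company"=7, "meantime"=8, "campaign"=8, "negative"=8
Sum = 37, Count = 5
Average = 37/5 = 7.40
= avg=7.40, min=6, max=8


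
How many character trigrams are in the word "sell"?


Word: "sell" (length 4)
Number of 3-grams = length - 3 + 1 = 4 - 3 + 1
= 2


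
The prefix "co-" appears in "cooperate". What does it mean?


Prefix: co-
As in: cooperate -> co- + operate
Meaning = together


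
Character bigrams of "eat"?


Word: "eat" (length 3)
Number of bigrams = 3 - 2 + 1 = 2
  Position 0: "ea"
  Position 1: "at"
Bigrams = "ea", "at"


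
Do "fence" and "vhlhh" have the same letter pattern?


Pattern of "fence": [0, 1, 2, 3, 1]
Pattern of "vhlhh": [0, 1, 2, 1, 1]
Patterns do not match
Same pattern = No


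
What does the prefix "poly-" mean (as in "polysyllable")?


Prefix: poly-
Example: polysyllable (poly- + syllable)
Meaning = many


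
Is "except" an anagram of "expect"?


Word 1: "expect" → sorted: ceeptx
Word 2: "except" → sorted: ceeptx
Same letters? ceeptx == ceeptx
Anagram = Yes


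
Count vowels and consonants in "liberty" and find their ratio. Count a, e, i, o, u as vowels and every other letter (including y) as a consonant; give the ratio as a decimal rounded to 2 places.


Word: "liberty"
Vowels (a,e,i,o,u): 2
Consonants: 5
Ratio = 2/5
= 0.40


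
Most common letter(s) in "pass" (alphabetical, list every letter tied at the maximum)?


Word: "pass"
Letter counts:
  'a': 1
  'p': 1
  's': 2
Maximum count = 2
Most frequent = 's' (2 times each)


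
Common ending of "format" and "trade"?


Word 1: "format"
Word 2: "trade"
Comparing from end:
  Pos -1: 't' != 'e' (stop)
LCS = "" (length 0)


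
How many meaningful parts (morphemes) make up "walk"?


Word: "walk"
Morphemes: walk
Each morpheme carries meaning
= 1 morpheme


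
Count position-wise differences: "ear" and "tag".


Comparing character by character (same length = 3):
  Pos 0: 'e' vs 't' !=
  Pos 1: 'a' vs 'a' =
  Pos 2: 'r' vs 'g' !=
Hamming distance = 2


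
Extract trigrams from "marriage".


Word: "marriage" (length 8)
Number of trigrams = 8 - 3 + 1 = 6
  Position 0: "mar"
  Position 1: "arr"
  Position 2: "rri"
  Position 3: "ria"
  Position 4: "iag"
  Position 5: "age"
Trigrams = "mar", "arr", "rri", "ria", "iag", "age"


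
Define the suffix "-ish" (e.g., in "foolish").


Suffix: -ish
Example: foolish (fool + -ish)
Meaning = somewhat / having the qualities of


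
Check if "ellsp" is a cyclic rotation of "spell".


Word: "spell", Candidate: "ellsp"
Method: check if candidate is substring of word+word
"spellspell" contains "ellsp"? Yes
Is rotation = Yes


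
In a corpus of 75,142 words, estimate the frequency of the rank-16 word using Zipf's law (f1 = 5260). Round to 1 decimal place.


Zipf's law: f(r) = f(1) / r
f(1) = 5260
f(16) = 5260 / 16
= 328.8 occurrences


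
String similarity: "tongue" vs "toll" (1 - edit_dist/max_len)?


Word 1: "tongue" (length 6)
Word 2: "toll" (length 4)
One optimal edit sequence:
  1. keep 't'
  2. keep 'o'
  3. delete 'n'  (+1)
  4. delete 'g'  (+1)
  5. substitute 'u' -> 'l'  (+1)
  6. substitute 'e' -> 'l'  (+1)
Edit distance = 4
Max length = max(6, 4) = 6
Similarity = 1 - 4/6
= 0.3333


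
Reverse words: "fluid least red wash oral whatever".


Original: "fluid least red wash oral whatever"
Words (1..n): fluid | least | red | wash | oral | whatever
Reversed (n..1): whatever | oral | wash | red | least | fluid
Result = "whatever oral wash red least fluid"


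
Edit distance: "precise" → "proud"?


Word 1: "precise" (length 7)
Word 2: "proud" (length 5)
One optimal edit sequence (insert/delete/substitute each cost 1):
  1. keep 'p'
  2. keep 'r'
  3. delete 'e'  (+1)
  4. delete 'c'  (+1)
  5. substitute 'i' -> 'o'  (+1)
  6. substitute 's' -> 'u'  (+1)
  7. substitute 'e' -> 'd'  (+1)
Total edit operations: 5
Edit distance = 5


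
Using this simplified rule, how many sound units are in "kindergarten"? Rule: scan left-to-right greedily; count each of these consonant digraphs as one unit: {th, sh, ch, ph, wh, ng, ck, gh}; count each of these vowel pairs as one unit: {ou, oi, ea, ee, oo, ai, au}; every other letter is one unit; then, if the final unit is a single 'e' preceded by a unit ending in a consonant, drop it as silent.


Word: "kindergarten" (12 letters)
Left-to-right scan:
  [1] 'k' (letter)
  [2] 'i' (letter)
  [3] 'n' (letter)
  [4] 'd' (letter)
  [5] 'e' (letter)
  [6] 'r' (letter)
  [7] 'g' (letter)
  [8] 'a' (letter)
  [9] 'r' (letter)
  [10] 't' (letter)
  [11] 'e' (letter)
  [12] 'n' (letter)
Units from scan: 12
Sound units = 12 units


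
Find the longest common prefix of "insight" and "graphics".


Word 1: "insight"
Word 2: "graphics"
Comparing from start:
  Pos 0: 'i' != 'g' (stop)
LCP = "" (length 0)


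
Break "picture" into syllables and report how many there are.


Word: "picture"
Syllable breakdown: pic-ture
Counting: 2 parts
= 2 syllables


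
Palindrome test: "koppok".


Word: "koppok"
Reversed: "koppok"
Forward == Backward? koppok == koppok
Palindrome = Yes


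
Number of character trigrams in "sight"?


Word: "sight" (length 5)
Number of 3-grams = length - 3 + 1 = 5 - 3 + 1
= 3


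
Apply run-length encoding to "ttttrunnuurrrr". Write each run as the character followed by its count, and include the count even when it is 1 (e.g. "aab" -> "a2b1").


String: "ttttrunnuurrrr"
Scanning for consecutive runs:
  't' x 4
  'r' x 1
  'u' x 1
  'n' x 2
  'u' x 2
  'r' x 4
RLE = "t4r1u1n2u2r4"


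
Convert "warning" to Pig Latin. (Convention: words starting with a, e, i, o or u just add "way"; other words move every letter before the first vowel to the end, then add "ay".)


Word: "warning"
Starts with consonant(s) → move to end, add 'ay'
Consonant cluster: "w"
Pig Latin = "arningway"


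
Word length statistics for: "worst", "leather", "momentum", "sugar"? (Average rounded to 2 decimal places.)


Lengths: "worst"=5, "leather"=7, "momentum"=8, "sugar"=5
Sum = 25, Count = 4
Average = 25/4 = 6.25
= avg=6.25, min=5, max=8


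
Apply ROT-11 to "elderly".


Word: "elderly"
Shift: 11
Each letter → (letter + shift) mod 26:
  'e' (4) + 11 = 15 → 'p'
  'l' (11) + 11 = 22 → 'w'
  'd' (3) + 11 = 14 → 'o'
  'e' (4) + 11 = 15 → 'p'
  'r' (17) + 11 = 2 → 'c'
  'l' (11) + 11 = 22 → 'w'
  'y' (24) + 11 = 9 → 'j'
Result = "pwopcwj"


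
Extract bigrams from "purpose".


Word: "purpose" (length 7)
Number of bigrams = 7 - 2 + 1 = 6
  Position 0: "pu"
  Position 1: "ur"
  Position 2: "rp"
  Position 3: "po"
  Position 4: "os"
  Position 5: "se"
Bigrams = "pu", "ur", "rp", "po", "os", "se"


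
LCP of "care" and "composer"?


Word 1: "care"
Word 2: "composer"
Comparing from start:
  Pos 0: 'c' == 'c'
  Pos 1: 'a' != 'o' (stop)
LCP = "c" (length 1)


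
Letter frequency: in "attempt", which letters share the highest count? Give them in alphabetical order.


Word: "attempt"
Letter counts:
  'a': 1
  'e': 1
  'm': 1
  'p': 1
  't': 3
Maximum count = 3
Most frequent = 't' (3 times each)


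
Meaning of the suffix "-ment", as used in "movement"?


Suffix: -ment
Example: movement (move + -ment)
Meaning = result of action


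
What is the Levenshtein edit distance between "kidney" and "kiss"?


Word 1: "kidney" (length 6)
Word 2: "kiss" (length 4)
One optimal edit sequence (insert/delete/substitute each cost 1):
  1. keep 'k'
  2. keep 'i'
  3. delete 'd'  (+1)
  4. delete 'n'  (+1)
  5. substitute 'e' -> 's'  (+1)
  6. substitute 'y' -> 's'  (+1)
Total edit operations: 4
Edit distance = 4


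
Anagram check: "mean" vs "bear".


Word 1: "mean" → sorted: aemn
Word 2: "bear" → sorted: aber
Same letters? aemn != aber
Anagram = No


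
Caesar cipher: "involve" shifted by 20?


Word: "involve"
Shift: 20
Each letter → (letter + shift) mod 26:
  'i' (8) + 20 = 2 → 'c'
  'n' (13) + 20 = 7 → 'h'
  'v' (21) + 20 = 15 → 'p'
  'o' (14) + 20 = 8 → 'i'
  'l' (11) + 20 = 5 → 'f'
  'v' (21) + 20 = 15 → 'p'
  'e' (4) + 20 = 24 → 'y'
Result = "chpifpy"


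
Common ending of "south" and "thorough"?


Word 1: "south"
Word 2: "thorough"
Comparing from end:
  Pos -1: 'h' == 'h'
  Pos -2: 't' != 'g' (stop)
LCS = "h" (length 1)


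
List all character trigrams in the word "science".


Word: "science" (length 7)
Number of trigrams = 7 - 3 + 1 = 5
  Position 0: "sci"
  Position 1: "cie"
  Position 2: "ien"
  Position 3: "enc"
  Position 4: "nce"
Trigrams = "sci", "cie", "ien", "enc", "nce"


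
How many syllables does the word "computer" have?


Word: "computer"
Syllable breakdown: com · pu · ter
Counting: 3 parts
= 3 syllables


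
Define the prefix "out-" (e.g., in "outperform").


Prefix: out-
Example: outperform (out- + perform)
Meaning = surpass


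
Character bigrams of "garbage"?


Word: "garbage" (length 7)
Number of bigrams = 7 - 2 + 1 = 6
  Position 0: "ga"
  Position 1: "ar"
  Position 2: "rb"
  Position 3: "ba"
  Position 4: "ag"
  Position 5: "ge"
Bigrams = "ga", "ar", "rb", "ba", "ag", "ge"


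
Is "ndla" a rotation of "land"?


Word: "land", Candidate: "ndla"
Method: check if candidate is substring of word+word
"landland" contains "ndla"? Yes
Is rotation = Yes


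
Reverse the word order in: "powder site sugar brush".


Original: "powder site sugar brush"
Words (1..n): powder | site | sugar | brush
Reversed (n..1): brush | sugar | site | powder
Result = "brush sugar site powder"


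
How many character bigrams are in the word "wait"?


Word: "wait" (length 4)
Number of 2-grams = length - 2 + 1 = 4 - 2 + 1
= 3


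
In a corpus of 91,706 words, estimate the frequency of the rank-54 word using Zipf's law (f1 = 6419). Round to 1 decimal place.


Zipf's law: f(r) = f(1) / r
f(1) = 6419
f(54) = 6419 / 54
= 118.9 occurrences


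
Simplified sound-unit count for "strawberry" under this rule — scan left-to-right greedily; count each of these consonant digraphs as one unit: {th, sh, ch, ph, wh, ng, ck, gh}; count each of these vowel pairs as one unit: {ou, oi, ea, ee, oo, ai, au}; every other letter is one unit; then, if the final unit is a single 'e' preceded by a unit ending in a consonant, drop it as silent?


Word: "strawberry" (10 letters)
Left-to-right scan:
  (1) 's' (letter)
  (2) 't' (letter)
  (3) 'r' (letter)
  (4) 'a' (letter)
  (5) 'w' (letter)
  (6) 'b' (letter)
  (7) 'e' (letter)
  (8) 'r' (letter)
  (9) 'r' (letter)
  (10) 'y' (letter)
Units from scan: 10
Sound units = 10 units


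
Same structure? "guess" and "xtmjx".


Pattern of "guess": [0, 1, 2, 3, 3]
Pattern of "xtmjx": [0, 1, 2, 3, 0]
Patterns do not match
Same pattern = No


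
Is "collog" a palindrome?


Word: "collog"
Reversed: "golloc"
Forward == Backward? collog != golloc
Palindrome = No


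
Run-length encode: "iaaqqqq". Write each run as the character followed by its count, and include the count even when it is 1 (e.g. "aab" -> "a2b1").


String: "iaaqqqq"
Scanning for consecutive runs:
  'i' x 1
  'a' x 2
  'q' x 4
RLE = "i1a2q4"


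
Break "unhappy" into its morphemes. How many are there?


Word: "unhappy"
Morphemes: un- | happy
Each morpheme carries meaning
= 2 morphemes


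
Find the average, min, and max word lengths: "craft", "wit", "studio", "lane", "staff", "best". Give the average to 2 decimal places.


Lengths: "craft"=5, "wit"=3, "studio"=6, "lane"=4, "staff"=5, "best"=4
Sum = 27, Count = 6
Average = 27/6 = 4.50
= avg=4.50, min=3, max=6


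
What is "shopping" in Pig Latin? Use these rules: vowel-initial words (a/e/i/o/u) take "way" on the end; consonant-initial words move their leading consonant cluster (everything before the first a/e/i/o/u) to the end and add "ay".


Word: "shopping"
Starts with consonant(s) → move to end, add 'ay'
Consonant cluster: "sh"
Pig Latin = "oppingshay"


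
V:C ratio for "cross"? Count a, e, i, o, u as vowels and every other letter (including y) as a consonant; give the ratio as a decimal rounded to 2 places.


Word: "cross"
Vowels (a,e,i,o,u): 1
Consonants: 4
Ratio = 1/4
= 0.25


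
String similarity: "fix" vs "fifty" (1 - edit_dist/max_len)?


Word 1: "fix" (length 3)
Word 2: "fifty" (length 5)
One optimal edit sequence:
  1. keep 'f'
  2. keep 'i'
  3. insert 'f'  (+1)
  4. insert 't'  (+1)
  5. substitute 'x' -> 'y'  (+1)
Edit distance = 3
Max length = max(3, 5) = 5
Similarity = 1 - 3/5
= 0.4000


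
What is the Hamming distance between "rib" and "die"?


Comparing character by character (same length = 3):
  Pos 0: 'r' vs 'd' !=
  Pos 1: 'i' vs 'i' =
  Pos 2: 'b' vs 'e' !=
Hamming distance = 2


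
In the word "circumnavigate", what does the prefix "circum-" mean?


Prefix: circum-
Example: circumnavigate = circum- + navigate
Meaning = around


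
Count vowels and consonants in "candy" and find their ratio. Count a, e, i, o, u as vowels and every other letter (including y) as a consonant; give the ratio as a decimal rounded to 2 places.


Word: "candy"
Vowels (a,e,i,o,u): 1
Consonants: 4
Ratio = 1/4
= 0.25


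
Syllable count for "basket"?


Word: "basket"
Syllable breakdown: bas / ket
Counting: 2 parts
= 2 syllables


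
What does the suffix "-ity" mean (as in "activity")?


Suffix: -ity
As in: activity -> active + -ity, with a spelling change
Meaning = quality of


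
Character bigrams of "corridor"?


Word: "corridor" (length 8)
Number of bigrams = 8 - 2 + 1 = 7
  Position 0: "co"
  Position 1: "or"
  Position 2: "rr"
  Position 3: "ri"
  Position 4: "id"
  Position 5: "do"
  Position 6: "or"
Bigrams = "co", "or", "rr", "ri", "id", "do", "or"


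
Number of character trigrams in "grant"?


Word: "grant" (length 5)
Number of 3-grams = length - 3 + 1 = 5 - 3 + 1
= 3


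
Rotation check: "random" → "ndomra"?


Word: "random", Candidate: "ndomra"
Method: check if candidate is substring of word+word
"randomrandom" contains "ndomra"? Yes
Is rotation = Yes


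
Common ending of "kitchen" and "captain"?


Word 1: "kitchen"
Word 2: "captain"
Comparing from end:
  Pos -1: 'n' == 'n'
  Pos -2: 'e' != 'i' (stop)
LCS = "n" (length 1)


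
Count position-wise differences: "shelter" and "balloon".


Comparing character by character (same length = 7):
  Pos 0: 's' vs 'b' !=
  Pos 1: 'h' vs 'a' !=
  Pos 2: 'e' vs 'l' !=
  Pos 3: 'l' vs 'l' =
  Pos 4: 't' vs 'o' !=
  Pos 5: 'e' vs 'o' !=
  Pos 6: 'r' vs 'n' !=
Hamming distance = 6


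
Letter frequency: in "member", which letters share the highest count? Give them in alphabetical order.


Word: "member"
Letter counts:
  'b': 1
  'e': 2
  'm': 2
  'r': 1
Maximum count = 2
Most frequent = 'e', 'm' (2 times each)


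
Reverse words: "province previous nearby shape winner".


Original: "province previous nearby shape winner"
Words (1..n): province | previous | nearby | shape | winner
Reversed (n..1): winner | shape | nearby | previous | province
Result = "winner shape nearby previous province"


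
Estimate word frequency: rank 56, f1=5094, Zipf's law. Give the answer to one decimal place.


Zipf's law: f(r) = f(1) / r
f(1) = 5094
f(56) = 5094 / 56
= 91.0 occurrences


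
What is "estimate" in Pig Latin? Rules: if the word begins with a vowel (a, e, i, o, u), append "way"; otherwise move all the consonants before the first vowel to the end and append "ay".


Word: "estimate"
Starts with vowel → add 'way'
Pig Latin = "estimateway"


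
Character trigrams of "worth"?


Word: "worth" (length 5)
Number of trigrams = 5 - 3 + 1 = 3
  Position 0: "wor"
  Position 1: "ort"
  Position 2: "rth"
Trigrams = "wor", "ort", "rth"


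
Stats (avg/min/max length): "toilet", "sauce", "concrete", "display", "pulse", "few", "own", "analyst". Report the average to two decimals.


Lengths: "toilet"=6, "sauce"=5, "concrete"=8, "display"=7, "pulse"=5, "few"=3, "own"=3, "analyst"=7
Sum = 44, Count = 8
Average = 44/8 = 5.50
= avg=5.50, min=3, max=8


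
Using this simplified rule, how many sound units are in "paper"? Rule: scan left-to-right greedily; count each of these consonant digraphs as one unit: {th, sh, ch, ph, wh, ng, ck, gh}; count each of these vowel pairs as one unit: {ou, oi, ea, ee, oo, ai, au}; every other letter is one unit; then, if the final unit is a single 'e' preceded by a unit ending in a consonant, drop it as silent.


Word: "paper" (5 letters)
Left-to-right scan:
  (1) 'p' (letter)
  (2) 'a' (letter)
  (3) 'p' (letter)
  (4) 'e' (letter)
  (5) 'r' (letter)
Units from scan: 5
Sound units = 5 units


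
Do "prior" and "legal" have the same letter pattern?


Pattern of "prior": [0, 1, 2, 3, 1]
Pattern of "legal": [0, 1, 2, 3, 0]
Patterns do not match
Same pattern = No


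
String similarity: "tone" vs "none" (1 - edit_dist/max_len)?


Word 1: "tone" (length 4)
Word 2: "none" (length 4)
One optimal edit sequence:
  1. substitute 't' -> 'n'  (+1)
  2. keep 'o'
  3. keep 'n'
  4. keep 'e'
Edit distance = 1
Max length = max(4, 4) = 4
Similarity = 1 - 1/4
= 0.7500


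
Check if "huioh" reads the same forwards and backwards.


Word: "huioh"
Reversed: "hoiuh"
Forward == Backward? huioh != hoiuh
Palindrome = No


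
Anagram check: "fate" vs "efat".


Word 1: "fate" → sorted: aeft
Word 2: "efat" → sorted: aeft
Same letters? aeft == aeft
Anagram = Yes


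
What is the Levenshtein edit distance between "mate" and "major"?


Word 1: "mate" (length 4)
Word 2: "major" (length 5)
One optimal edit sequence (insert/delete/substitute each cost 1):
  1. keep 'm'
  2. keep 'a'
  3. insert 'j'  (+1)
  4. substitute 't' -> 'o'  (+1)
  5. substitute 'e' -> 'r'  (+1)
Total edit operations: 3
Edit distance = 3


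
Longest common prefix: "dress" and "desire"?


Word 1: "dress"
Word 2: "desire"
Comparing from start:
  Pos 0: 'd' == 'd'
  Pos 1: 'r' != 'e' (stop)
LCP = "d" (length 1)


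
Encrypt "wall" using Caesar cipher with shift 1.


Word: "wall"
Shift: 1
Each letter → (letter + shift) mod 26:
  'w' (22) + 1 = 23 → 'x'
  'a' (0) + 1 = 1 → 'b'
  'l' (11) + 1 = 12 → 'm'
  'l' (11) + 1 = 12 → 'm'
Result = "xbmm"


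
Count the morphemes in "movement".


Word: "movement"
Morphemes: move | -ment
Each morpheme carries meaning
= 2 morphemes


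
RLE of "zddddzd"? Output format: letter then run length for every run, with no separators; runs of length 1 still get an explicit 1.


String: "zddddzd"
Scanning for consecutive runs:
  'z' x 1
  'd' x 4
  'z' x 1
  'd' x 1
RLE = "z1d4z1d1"


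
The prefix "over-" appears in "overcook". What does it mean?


Prefix: over-
Example: overcook (over- + cook)
Meaning = excessive


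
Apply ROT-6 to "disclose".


Word: "disclose"
Shift: 6
Each letter → (letter + shift) mod 26:
  'd' (3) + 6 = 9 → 'j'
  'i' (8) + 6 = 14 → 'o'
  's' (18) + 6 = 24 → 'y'
  'c' (2) + 6 = 8 → 'i'
  'l' (11) + 6 = 17 → 'r'
  'o' (14) + 6 = 20 → 'u'
  's' (18) + 6 = 24 → 'y'
  'e' (4) + 6 = 10 → 'k'
Result = "joyiruyk"


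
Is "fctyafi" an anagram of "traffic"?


Word 1: "traffic" → sorted: acffirt
Word 2: "fctyafi" → sorted: acffity
Same letters? acffirt != acffity
Anagram = No


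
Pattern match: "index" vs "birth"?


Pattern of "index": [0, 1, 2, 3, 4]
Pattern of "birth": [0, 1, 2, 3, 4]
Patterns match
Same pattern = Yes


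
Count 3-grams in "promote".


Word: "promote" (length 7)
Number of 3-grams = length - 3 + 1 = 7 - 3 + 1
= 5


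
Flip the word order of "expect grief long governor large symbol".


Original: "expect grief long governor large symbol"
Words (1..n): expect | grief | long | governor | large | symbol
Reversed (n..1): symbol | large | governor | long | grief | expect
Result = "symbol large governor long grief expect"


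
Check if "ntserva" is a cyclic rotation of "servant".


Word: "servant", Candidate: "ntserva"
Method: check if candidate is substring of word+word
"servantservant" contains "ntserva"? Yes
Is rotation = Yes


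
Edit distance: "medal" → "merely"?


Word 1: "medal" (length 5)
Word 2: "merely" (length 6)
One optimal edit sequence (insert/delete/substitute each cost 1):
  1. keep 'm'
  2. keep 'e'
  3. substitute 'd' -> 'r'  (+1)
  4. substitute 'a' -> 'e'  (+1)
  5. keep 'l'
  6. insert 'y'  (+1)
Total edit operations: 3
Edit distance = 3


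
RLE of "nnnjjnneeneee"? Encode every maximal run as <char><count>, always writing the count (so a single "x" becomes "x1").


String: "nnnjjnneeneee"
Scanning for consecutive runs:
  'n' x 3
  'j' x 2
  'n' x 2
  'e' x 2
  'n' x 1
  'e' x 3
RLE = "n3j2n2e2n1e3"


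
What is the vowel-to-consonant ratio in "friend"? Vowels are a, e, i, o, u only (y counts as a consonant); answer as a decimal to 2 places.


Word: "friend"
Vowels (a,e,i,o,u): 2
Consonants: 4
Ratio = 2/4
= 0.50


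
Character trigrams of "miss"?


Word: "miss" (length 4)
Number of trigrams = 4 - 3 + 1 = 2
  Position 0: "mis"
  Position 1: "iss"
Trigrams = "mis", "iss"


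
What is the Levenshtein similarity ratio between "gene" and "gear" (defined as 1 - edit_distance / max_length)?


Word 1: "gene" (length 4)
Word 2: "gear" (length 4)
One optimal edit sequence:
  1. keep 'g'
  2. keep 'e'
  3. substitute 'n' -> 'a'  (+1)
  4. substitute 'e' -> 'r'  (+1)
Edit distance = 2
Max length = max(4, 4) = 4
Similarity = 1 - 2/4
= 0.5000


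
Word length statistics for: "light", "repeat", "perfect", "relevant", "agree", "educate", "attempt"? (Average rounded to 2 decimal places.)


Lengths: "light"=5, "repeat"=6, "perfect"=7, "relevant"=8, "agree"=5, "educate"=7, "attempt"=7
Sum = 45, Count = 7
Average = 45/7 = 6.43
= avg=6.43, min=5, max=8


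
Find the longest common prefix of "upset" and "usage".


Word 1: "upset"
Word 2: "usage"
Comparing from start:
  Pos 0: 'u' == 'u'
  Pos 1: 'p' != 's' (stop)
LCP = "u" (length 1)


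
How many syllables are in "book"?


Word: "book"
Syllable breakdown: book
Counting: 1 part
= 1 syllable


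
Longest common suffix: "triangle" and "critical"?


Word 1: "triangle"
Word 2: "critical"
Comparing from end:
  Pos -1: 'e' != 'l' (stop)
LCS = "" (length 0)


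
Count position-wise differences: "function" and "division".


Comparing character by character (same length = 8):
  Pos 0: 'f' vs 'd' !=
  Pos 1: 'u' vs 'i' !=
  Pos 2: 'n' vs 'v' !=
  Pos 3: 'c' vs 'i' !=
  Pos 4: 't' vs 's' !=
  Pos 5: 'i' vs 'i' =
  Pos 6: 'o' vs 'o' =
  Pos 7: 'n' vs 'n' =
Hamming distance = 5


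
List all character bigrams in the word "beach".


Word: "beach" (length 5)
Number of bigrams = 5 - 2 + 1 = 4
  Position 0: "be"
  Position 1: "ea"
  Position 2: "ac"
  Position 3: "ch"
Bigrams = "be", "ea", "ac", "ch"


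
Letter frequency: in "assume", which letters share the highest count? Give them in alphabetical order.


Word: "assume"
Letter counts:
  'a': 1
  'e': 1
  'm': 1
  's': 2
  'u': 1
Maximum count = 2
Most frequent = 's' (2 times each)


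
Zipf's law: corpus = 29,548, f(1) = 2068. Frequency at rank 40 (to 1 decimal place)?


Zipf's law: f(r) = f(1) / r
f(1) = 2068
f(40) = 2068 / 40
= 51.7 occurrences


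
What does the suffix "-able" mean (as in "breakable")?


Suffix: -able
As in: breakable -> break + -able
Meaning = capable of


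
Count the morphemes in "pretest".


Word: "pretest"
Morphemes: pre- | test
Each morpheme carries meaning
= 2 morphemes


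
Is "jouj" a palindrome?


Word: "jouj"
Reversed: "juoj"
Forward == Backward? jouj != juoj
Palindrome = No


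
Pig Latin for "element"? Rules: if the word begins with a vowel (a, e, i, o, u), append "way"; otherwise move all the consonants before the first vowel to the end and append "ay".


Word: "element"
Starts with vowel → add 'way'
Pig Latin = "elementway"


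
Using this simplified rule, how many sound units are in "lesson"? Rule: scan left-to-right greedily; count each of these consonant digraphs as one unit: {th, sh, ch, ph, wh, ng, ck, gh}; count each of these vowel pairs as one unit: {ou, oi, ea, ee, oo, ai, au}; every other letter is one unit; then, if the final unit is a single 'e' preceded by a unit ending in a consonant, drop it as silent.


Word: "lesson" (6 letters)
Left-to-right scan:
  1. 'l' (letter)
  2. 'e' (letter)
  3. 's' (letter)
  4. 's' (letter)
  5. 'o' (letter)
  6. 'n' (letter)
Units from scan: 6
Sound units = 6 units


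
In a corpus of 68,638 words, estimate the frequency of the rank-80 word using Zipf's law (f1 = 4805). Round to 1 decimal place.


Zipf's law: f(r) = f(1) / r
f(1) = 4805
f(80) = 4805 / 80
= 60.1 occurrences


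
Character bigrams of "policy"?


Word: "policy" (length 6)
Number of bigrams = 6 - 2 + 1 = 5
  Position 0: "po"
  Position 1: "ol"
  Position 2: "li"
  Position 3: "ic"
  Position 4: "cy"
Bigrams = "po", "ol", "li", "ic", "cy"
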